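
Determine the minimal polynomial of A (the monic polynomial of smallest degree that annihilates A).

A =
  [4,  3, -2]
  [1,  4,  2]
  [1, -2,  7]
x^3 - 15*x^2 + 75*x - 125

The characteristic polynomial is χ_A(x) = (x - 5)^3, so the eigenvalues are known. The minimal polynomial is
  m_A(x) = Π_λ (x − λ)^{k_λ}
where k_λ is the size of the *largest* Jordan block for λ (equivalently, the smallest k with (A − λI)^k v = 0 for every generalised eigenvector v of λ).

  λ = 5: largest Jordan block has size 3, contributing (x − 5)^3

So m_A(x) = (x - 5)^3 = x^3 - 15*x^2 + 75*x - 125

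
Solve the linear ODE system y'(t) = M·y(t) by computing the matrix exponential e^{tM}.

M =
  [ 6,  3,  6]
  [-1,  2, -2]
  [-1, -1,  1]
e^{tM} =
  [3*t*exp(3*t) + exp(3*t), 3*t*exp(3*t), 6*t*exp(3*t)]
  [-t*exp(3*t), -t*exp(3*t) + exp(3*t), -2*t*exp(3*t)]
  [-t*exp(3*t), -t*exp(3*t), -2*t*exp(3*t) + exp(3*t)]

Strategy: write M = P · J · P⁻¹ where J is a Jordan canonical form, so e^{tM} = P · e^{tJ} · P⁻¹, and e^{tJ} can be computed block-by-block.

M has Jordan form
J =
  [3, 1, 0]
  [0, 3, 0]
  [0, 0, 3]
(up to reordering of blocks).

Per-block formulas:
  For a 1×1 block at λ = 3: exp(t · [3]) = [e^(3t)].
  For a 2×2 Jordan block J_2(3): exp(t · J_2(3)) = e^(3t)·(I + t·N), where N is the 2×2 nilpotent shift.

After assembling e^{tJ} and conjugating by P, we get:

e^{tM} =
  [3*t*exp(3*t) + exp(3*t), 3*t*exp(3*t), 6*t*exp(3*t)]
  [-t*exp(3*t), -t*exp(3*t) + exp(3*t), -2*t*exp(3*t)]
  [-t*exp(3*t), -t*exp(3*t), -2*t*exp(3*t) + exp(3*t)]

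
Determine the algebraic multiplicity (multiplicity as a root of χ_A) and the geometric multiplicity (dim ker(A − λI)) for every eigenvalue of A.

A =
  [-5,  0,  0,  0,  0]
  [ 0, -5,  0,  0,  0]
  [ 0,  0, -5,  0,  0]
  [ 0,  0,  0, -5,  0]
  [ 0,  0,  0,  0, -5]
λ = -5: alg = 5, geom = 5

Step 1 — factor the characteristic polynomial to read off the algebraic multiplicities:
  χ_A(x) = (x + 5)^5

Step 2 — compute geometric multiplicities via the rank-nullity identity g(λ) = n − rank(A − λI):
  rank(A − (-5)·I) = 0, so dim ker(A − (-5)·I) = n − 0 = 5

Summary:
  λ = -5: algebraic multiplicity = 5, geometric multiplicity = 5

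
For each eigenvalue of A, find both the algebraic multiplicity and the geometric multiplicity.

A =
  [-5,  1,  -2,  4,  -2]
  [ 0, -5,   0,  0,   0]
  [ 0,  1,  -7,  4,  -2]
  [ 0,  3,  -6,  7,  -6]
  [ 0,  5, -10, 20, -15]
λ = -5: alg = 5, geom = 4

Step 1 — factor the characteristic polynomial to read off the algebraic multiplicities:
  χ_A(x) = (x + 5)^5

Step 2 — compute geometric multiplicities via the rank-nullity identity g(λ) = n − rank(A − λI):
  rank(A − (-5)·I) = 1, so dim ker(A − (-5)·I) = n − 1 = 4

Summary:
  λ = -5: algebraic multiplicity = 5, geometric multiplicity = 4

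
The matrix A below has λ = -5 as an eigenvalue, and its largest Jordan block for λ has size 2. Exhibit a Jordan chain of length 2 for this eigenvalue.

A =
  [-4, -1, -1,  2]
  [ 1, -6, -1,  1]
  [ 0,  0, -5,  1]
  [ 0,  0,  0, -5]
A Jordan chain for λ = -5 of length 2:
v_1 = (1, 1, 0, 0)ᵀ
v_2 = (1, 0, 0, 0)ᵀ

Let N = A − (-5)·I. We want v_2 with N^2 v_2 = 0 but N^1 v_2 ≠ 0; then v_{j-1} := N · v_j for j = 2, …, 2.

Pick v_2 = (1, 0, 0, 0)ᵀ.
Then v_1 = N · v_2 = (1, 1, 0, 0)ᵀ.

Sanity check: (A − (-5)·I) v_1 = (0, 0, 0, 0)ᵀ = 0. ✓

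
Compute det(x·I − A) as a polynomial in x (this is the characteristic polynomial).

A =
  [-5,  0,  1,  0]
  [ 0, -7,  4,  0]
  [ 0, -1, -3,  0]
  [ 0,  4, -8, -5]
x^4 + 20*x^3 + 150*x^2 + 500*x + 625

Expanding det(x·I − A) (e.g. by cofactor expansion or by noting that A is similar to its Jordan form J, which has the same characteristic polynomial as A) gives
  χ_A(x) = x^4 + 20*x^3 + 150*x^2 + 500*x + 625
which factors as (x + 5)^4. The eigenvalues (with algebraic multiplicities) are λ = -5 with multiplicity 4.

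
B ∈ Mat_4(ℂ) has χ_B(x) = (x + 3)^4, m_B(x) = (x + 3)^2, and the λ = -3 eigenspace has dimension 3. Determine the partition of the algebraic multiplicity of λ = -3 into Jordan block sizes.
Block sizes for λ = -3: [2, 1, 1]

Step 1 — from the characteristic polynomial, algebraic multiplicity of λ = -3 is 4. From dim ker(B − (-3)·I) = 3, there are exactly 3 Jordan blocks for λ = -3.
Step 2 — from the minimal polynomial, the factor (x + 3)^2 tells us the largest block for λ = -3 has size 2.
Step 3 — with total size 4, 3 blocks, and largest block 2, the block sizes (in nonincreasing order) are [2, 1, 1].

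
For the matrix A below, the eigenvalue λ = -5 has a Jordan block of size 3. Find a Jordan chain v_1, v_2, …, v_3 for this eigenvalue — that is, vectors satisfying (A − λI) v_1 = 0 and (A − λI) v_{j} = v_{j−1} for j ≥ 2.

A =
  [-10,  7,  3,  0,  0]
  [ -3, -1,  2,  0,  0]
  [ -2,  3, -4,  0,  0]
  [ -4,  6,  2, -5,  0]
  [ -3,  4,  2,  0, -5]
A Jordan chain for λ = -5 of length 3:
v_1 = (-2, -1, -1, -2, -1)ᵀ
v_2 = (-5, -3, -2, -4, -3)ᵀ
v_3 = (1, 0, 0, 0, 0)ᵀ

Let N = A − (-5)·I. We want v_3 with N^3 v_3 = 0 but N^2 v_3 ≠ 0; then v_{j-1} := N · v_j for j = 3, …, 2.

Pick v_3 = (1, 0, 0, 0, 0)ᵀ.
Then v_2 = N · v_3 = (-5, -3, -2, -4, -3)ᵀ.
Then v_1 = N · v_2 = (-2, -1, -1, -2, -1)ᵀ.

Sanity check: (A − (-5)·I) v_1 = (0, 0, 0, 0, 0)ᵀ = 0. ✓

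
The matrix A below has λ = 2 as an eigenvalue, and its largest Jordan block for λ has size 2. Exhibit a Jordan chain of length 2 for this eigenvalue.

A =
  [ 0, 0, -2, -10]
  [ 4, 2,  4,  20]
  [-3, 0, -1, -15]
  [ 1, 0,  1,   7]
A Jordan chain for λ = 2 of length 2:
v_1 = (-2, 4, -3, 1)ᵀ
v_2 = (1, 0, 0, 0)ᵀ

Let N = A − (2)·I. We want v_2 with N^2 v_2 = 0 but N^1 v_2 ≠ 0; then v_{j-1} := N · v_j for j = 2, …, 2.

Pick v_2 = (1, 0, 0, 0)ᵀ.
Then v_1 = N · v_2 = (-2, 4, -3, 1)ᵀ.

Sanity check: (A − (2)·I) v_1 = (0, 0, 0, 0)ᵀ = 0. ✓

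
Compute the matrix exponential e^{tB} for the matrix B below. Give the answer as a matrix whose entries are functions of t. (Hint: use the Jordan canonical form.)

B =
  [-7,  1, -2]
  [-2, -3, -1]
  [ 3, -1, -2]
e^{tB} =
  [t^2*exp(-4*t)/2 - 3*t*exp(-4*t) + exp(-4*t), t*exp(-4*t), t^2*exp(-4*t)/2 - 2*t*exp(-4*t)]
  [t^2*exp(-4*t)/2 - 2*t*exp(-4*t), t*exp(-4*t) + exp(-4*t), t^2*exp(-4*t)/2 - t*exp(-4*t)]
  [-t^2*exp(-4*t)/2 + 3*t*exp(-4*t), -t*exp(-4*t), -t^2*exp(-4*t)/2 + 2*t*exp(-4*t) + exp(-4*t)]

Strategy: write B = P · J · P⁻¹ where J is a Jordan canonical form, so e^{tB} = P · e^{tJ} · P⁻¹, and e^{tJ} can be computed block-by-block.

B has Jordan form
J =
  [-4,  1,  0]
  [ 0, -4,  1]
  [ 0,  0, -4]
(up to reordering of blocks).

Per-block formulas:
  For a 3×3 Jordan block J_3(-4): exp(t · J_3(-4)) = e^(-4t)·(I + t·N + (t^2/2)·N^2), where N is the 3×3 nilpotent shift.

After assembling e^{tJ} and conjugating by P, we get:

e^{tB} =
  [t^2*exp(-4*t)/2 - 3*t*exp(-4*t) + exp(-4*t), t*exp(-4*t), t^2*exp(-4*t)/2 - 2*t*exp(-4*t)]
  [t^2*exp(-4*t)/2 - 2*t*exp(-4*t), t*exp(-4*t) + exp(-4*t), t^2*exp(-4*t)/2 - t*exp(-4*t)]
  [-t^2*exp(-4*t)/2 + 3*t*exp(-4*t), -t*exp(-4*t), -t^2*exp(-4*t)/2 + 2*t*exp(-4*t) + exp(-4*t)]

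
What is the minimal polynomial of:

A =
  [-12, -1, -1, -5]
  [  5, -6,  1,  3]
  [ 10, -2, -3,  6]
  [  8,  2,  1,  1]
x^3 + 15*x^2 + 75*x + 125

The characteristic polynomial is χ_A(x) = (x + 5)^4, so the eigenvalues are known. The minimal polynomial is
  m_A(x) = Π_λ (x − λ)^{k_λ}
where k_λ is the size of the *largest* Jordan block for λ (equivalently, the smallest k with (A − λI)^k v = 0 for every generalised eigenvector v of λ).

  λ = -5: largest Jordan block has size 3, contributing (x + 5)^3

So m_A(x) = (x + 5)^3 = x^3 + 15*x^2 + 75*x + 125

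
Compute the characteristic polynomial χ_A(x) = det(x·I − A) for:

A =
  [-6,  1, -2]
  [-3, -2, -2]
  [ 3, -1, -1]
x^3 + 9*x^2 + 27*x + 27

Expanding det(x·I − A) (e.g. by cofactor expansion or by noting that A is similar to its Jordan form J, which has the same characteristic polynomial as A) gives
  χ_A(x) = x^3 + 9*x^2 + 27*x + 27
which factors as (x + 3)^3. The eigenvalues (with algebraic multiplicities) are λ = -3 with multiplicity 3.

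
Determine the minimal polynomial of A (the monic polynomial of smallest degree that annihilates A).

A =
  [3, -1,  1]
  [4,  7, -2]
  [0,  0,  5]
x^2 - 10*x + 25

The characteristic polynomial is χ_A(x) = (x - 5)^3, so the eigenvalues are known. The minimal polynomial is
  m_A(x) = Π_λ (x − λ)^{k_λ}
where k_λ is the size of the *largest* Jordan block for λ (equivalently, the smallest k with (A − λI)^k v = 0 for every generalised eigenvector v of λ).

  λ = 5: largest Jordan block has size 2, contributing (x − 5)^2

So m_A(x) = (x - 5)^2 = x^2 - 10*x + 25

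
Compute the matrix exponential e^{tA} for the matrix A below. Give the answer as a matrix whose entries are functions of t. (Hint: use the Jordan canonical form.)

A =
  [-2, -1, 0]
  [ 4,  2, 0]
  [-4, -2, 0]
e^{tA} =
  [1 - 2*t, -t, 0]
  [4*t, 2*t + 1, 0]
  [-4*t, -2*t, 1]

Strategy: write A = P · J · P⁻¹ where J is a Jordan canonical form, so e^{tA} = P · e^{tJ} · P⁻¹, and e^{tJ} can be computed block-by-block.

A has Jordan form
J =
  [0, 1, 0]
  [0, 0, 0]
  [0, 0, 0]
(up to reordering of blocks).

Per-block formulas:
  For a 1×1 block at λ = 0: exp(t · [0]) = [e^(0t)].
  For a 2×2 Jordan block J_2(0): exp(t · J_2(0)) = e^(0t)·(I + t·N), where N is the 2×2 nilpotent shift.

After assembling e^{tJ} and conjugating by P, we get:

e^{tA} =
  [1 - 2*t, -t, 0]
  [4*t, 2*t + 1, 0]
  [-4*t, -2*t, 1]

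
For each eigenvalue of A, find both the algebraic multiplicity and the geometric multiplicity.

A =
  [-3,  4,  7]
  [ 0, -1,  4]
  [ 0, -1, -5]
λ = -3: alg = 3, geom = 1

Step 1 — factor the characteristic polynomial to read off the algebraic multiplicities:
  χ_A(x) = (x + 3)^3

Step 2 — compute geometric multiplicities via the rank-nullity identity g(λ) = n − rank(A − λI):
  rank(A − (-3)·I) = 2, so dim ker(A − (-3)·I) = n − 2 = 1

Summary:
  λ = -3: algebraic multiplicity = 3, geometric multiplicity = 1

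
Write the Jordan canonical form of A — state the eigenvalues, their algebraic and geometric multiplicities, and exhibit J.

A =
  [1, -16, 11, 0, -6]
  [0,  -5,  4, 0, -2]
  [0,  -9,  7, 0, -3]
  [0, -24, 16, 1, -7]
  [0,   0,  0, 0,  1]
J_3(1) ⊕ J_2(1)

The characteristic polynomial is
  det(x·I − A) = x^5 - 5*x^4 + 10*x^3 - 10*x^2 + 5*x - 1 = (x - 1)^5

Eigenvalues and multiplicities (the geometric multiplicity of λ is n − rank(A − λI), which equals the number of Jordan blocks for λ):
  λ = 1: algebraic multiplicity = 5, geometric multiplicity = 2

Determining the block sizes for each eigenvalue:
  λ = 1: with am = 5 and gm = 2, the partition is not yet determined (e.g. several partitions of 5 into 2 parts exist). Let N = A − (1)·I. Computing rank(N^1) = 3, rank(N^2) = 1, rank(N^3) = 0; the number of blocks of size ≥ j is rank(N^{j−1}) − rank(N^j), giving [2, 2, 1]. So we have 1 block(s) of size 3, 1 block(s) of size 2 → block sizes [3, 2]

Assembling the blocks gives a Jordan form
J =
  [1, 1, 0, 0, 0]
  [0, 1, 1, 0, 0]
  [0, 0, 1, 0, 0]
  [0, 0, 0, 1, 1]
  [0, 0, 0, 0, 1]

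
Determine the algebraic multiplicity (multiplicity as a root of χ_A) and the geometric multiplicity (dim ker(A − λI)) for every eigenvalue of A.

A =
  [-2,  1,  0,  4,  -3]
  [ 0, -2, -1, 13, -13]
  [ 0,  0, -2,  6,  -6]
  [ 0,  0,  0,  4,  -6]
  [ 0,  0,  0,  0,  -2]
λ = -2: alg = 4, geom = 2; λ = 4: alg = 1, geom = 1

Step 1 — factor the characteristic polynomial to read off the algebraic multiplicities:
  χ_A(x) = (x - 4)*(x + 2)^4

Step 2 — compute geometric multiplicities via the rank-nullity identity g(λ) = n − rank(A − λI):
  rank(A − (-2)·I) = 3, so dim ker(A − (-2)·I) = n − 3 = 2
  rank(A − (4)·I) = 4, so dim ker(A − (4)·I) = n − 4 = 1

Summary:
  λ = -2: algebraic multiplicity = 4, geometric multiplicity = 2
  λ = 4: algebraic multiplicity = 1, geometric multiplicity = 1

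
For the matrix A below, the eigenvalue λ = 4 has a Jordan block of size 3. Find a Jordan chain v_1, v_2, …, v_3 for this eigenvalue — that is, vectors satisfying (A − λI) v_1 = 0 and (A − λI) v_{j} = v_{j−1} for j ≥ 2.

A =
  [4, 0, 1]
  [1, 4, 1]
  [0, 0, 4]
A Jordan chain for λ = 4 of length 3:
v_1 = (0, 1, 0)ᵀ
v_2 = (1, 1, 0)ᵀ
v_3 = (0, 0, 1)ᵀ

Let N = A − (4)·I. We want v_3 with N^3 v_3 = 0 but N^2 v_3 ≠ 0; then v_{j-1} := N · v_j for j = 3, …, 2.

Pick v_3 = (0, 0, 1)ᵀ.
Then v_2 = N · v_3 = (1, 1, 0)ᵀ.
Then v_1 = N · v_2 = (0, 1, 0)ᵀ.

Sanity check: (A − (4)·I) v_1 = (0, 0, 0)ᵀ = 0. ✓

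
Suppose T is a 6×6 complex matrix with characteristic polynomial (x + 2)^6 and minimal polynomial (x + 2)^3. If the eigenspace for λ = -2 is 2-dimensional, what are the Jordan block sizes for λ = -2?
Block sizes for λ = -2: [3, 3]

Step 1 — from the characteristic polynomial, algebraic multiplicity of λ = -2 is 6. From dim ker(T − (-2)·I) = 2, there are exactly 2 Jordan blocks for λ = -2.
Step 2 — from the minimal polynomial, the factor (x + 2)^3 tells us the largest block for λ = -2 has size 3.
Step 3 — with total size 6, 2 blocks, and largest block 3, the block sizes (in nonincreasing order) are [3, 3].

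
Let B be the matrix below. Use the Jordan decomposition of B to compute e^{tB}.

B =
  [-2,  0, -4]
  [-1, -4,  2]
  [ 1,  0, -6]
e^{tB} =
  [2*t*exp(-4*t) + exp(-4*t), 0, -4*t*exp(-4*t)]
  [-t*exp(-4*t), exp(-4*t), 2*t*exp(-4*t)]
  [t*exp(-4*t), 0, -2*t*exp(-4*t) + exp(-4*t)]

Strategy: write B = P · J · P⁻¹ where J is a Jordan canonical form, so e^{tB} = P · e^{tJ} · P⁻¹, and e^{tJ} can be computed block-by-block.

B has Jordan form
J =
  [-4,  1,  0]
  [ 0, -4,  0]
  [ 0,  0, -4]
(up to reordering of blocks).

Per-block formulas:
  For a 1×1 block at λ = -4: exp(t · [-4]) = [e^(-4t)].
  For a 2×2 Jordan block J_2(-4): exp(t · J_2(-4)) = e^(-4t)·(I + t·N), where N is the 2×2 nilpotent shift.

After assembling e^{tJ} and conjugating by P, we get:

e^{tB} =
  [2*t*exp(-4*t) + exp(-4*t), 0, -4*t*exp(-4*t)]
  [-t*exp(-4*t), exp(-4*t), 2*t*exp(-4*t)]
  [t*exp(-4*t), 0, -2*t*exp(-4*t) + exp(-4*t)]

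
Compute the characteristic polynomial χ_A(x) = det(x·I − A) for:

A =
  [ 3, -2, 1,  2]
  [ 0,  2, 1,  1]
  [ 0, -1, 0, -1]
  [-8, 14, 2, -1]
x^4 - 4*x^3 + 6*x^2 - 4*x + 1

Expanding det(x·I − A) (e.g. by cofactor expansion or by noting that A is similar to its Jordan form J, which has the same characteristic polynomial as A) gives
  χ_A(x) = x^4 - 4*x^3 + 6*x^2 - 4*x + 1
which factors as (x - 1)^4. The eigenvalues (with algebraic multiplicities) are λ = 1 with multiplicity 4.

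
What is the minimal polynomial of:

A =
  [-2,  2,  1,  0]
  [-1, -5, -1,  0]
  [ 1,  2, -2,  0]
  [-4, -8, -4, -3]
x^2 + 6*x + 9

The characteristic polynomial is χ_A(x) = (x + 3)^4, so the eigenvalues are known. The minimal polynomial is
  m_A(x) = Π_λ (x − λ)^{k_λ}
where k_λ is the size of the *largest* Jordan block for λ (equivalently, the smallest k with (A − λI)^k v = 0 for every generalised eigenvector v of λ).

  λ = -3: largest Jordan block has size 2, contributing (x + 3)^2

So m_A(x) = (x + 3)^2 = x^2 + 6*x + 9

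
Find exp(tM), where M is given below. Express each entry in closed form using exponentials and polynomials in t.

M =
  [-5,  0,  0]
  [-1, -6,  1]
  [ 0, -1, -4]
e^{tM} =
  [exp(-5*t), 0, 0]
  [t^2*exp(-5*t)/2 - t*exp(-5*t), -t*exp(-5*t) + exp(-5*t), t*exp(-5*t)]
  [t^2*exp(-5*t)/2, -t*exp(-5*t), t*exp(-5*t) + exp(-5*t)]

Strategy: write M = P · J · P⁻¹ where J is a Jordan canonical form, so e^{tM} = P · e^{tJ} · P⁻¹, and e^{tJ} can be computed block-by-block.

M has Jordan form
J =
  [-5,  1,  0]
  [ 0, -5,  1]
  [ 0,  0, -5]
(up to reordering of blocks).

Per-block formulas:
  For a 3×3 Jordan block J_3(-5): exp(t · J_3(-5)) = e^(-5t)·(I + t·N + (t^2/2)·N^2), where N is the 3×3 nilpotent shift.

After assembling e^{tJ} and conjugating by P, we get:

e^{tM} =
  [exp(-5*t), 0, 0]
  [t^2*exp(-5*t)/2 - t*exp(-5*t), -t*exp(-5*t) + exp(-5*t), t*exp(-5*t)]
  [t^2*exp(-5*t)/2, -t*exp(-5*t), t*exp(-5*t) + exp(-5*t)]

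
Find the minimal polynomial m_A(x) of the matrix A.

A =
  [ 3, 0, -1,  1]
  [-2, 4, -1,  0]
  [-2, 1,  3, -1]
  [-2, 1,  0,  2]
x^3 - 9*x^2 + 27*x - 27

The characteristic polynomial is χ_A(x) = (x - 3)^4, so the eigenvalues are known. The minimal polynomial is
  m_A(x) = Π_λ (x − λ)^{k_λ}
where k_λ is the size of the *largest* Jordan block for λ (equivalently, the smallest k with (A − λI)^k v = 0 for every generalised eigenvector v of λ).

  λ = 3: largest Jordan block has size 3, contributing (x − 3)^3

So m_A(x) = (x - 3)^3 = x^3 - 9*x^2 + 27*x - 27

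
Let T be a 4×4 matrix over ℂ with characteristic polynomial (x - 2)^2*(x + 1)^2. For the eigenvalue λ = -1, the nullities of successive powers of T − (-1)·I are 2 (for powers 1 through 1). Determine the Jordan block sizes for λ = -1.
Block sizes for λ = -1: [1, 1]

From the dimensions of kernels of powers, the number of Jordan blocks of size at least j is d_j − d_{j−1} where d_j = dim ker(N^j) (with d_0 = 0). Computing the differences gives [2].
The number of blocks of size exactly k is (#blocks of size ≥ k) − (#blocks of size ≥ k + 1), so the partition is: 2 block(s) of size 1.
In nonincreasing order the block sizes are [1, 1].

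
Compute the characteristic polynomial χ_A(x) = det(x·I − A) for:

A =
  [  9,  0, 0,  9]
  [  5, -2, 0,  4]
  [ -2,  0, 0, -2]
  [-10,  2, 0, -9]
x^4 + 2*x^3 + x^2

Expanding det(x·I − A) (e.g. by cofactor expansion or by noting that A is similar to its Jordan form J, which has the same characteristic polynomial as A) gives
  χ_A(x) = x^4 + 2*x^3 + x^2
which factors as x^2*(x + 1)^2. The eigenvalues (with algebraic multiplicities) are λ = -1 with multiplicity 2, λ = 0 with multiplicity 2.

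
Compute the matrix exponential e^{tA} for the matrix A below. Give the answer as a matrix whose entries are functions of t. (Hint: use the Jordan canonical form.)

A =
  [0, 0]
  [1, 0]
e^{tA} =
  [1, 0]
  [t, 1]

Strategy: write A = P · J · P⁻¹ where J is a Jordan canonical form, so e^{tA} = P · e^{tJ} · P⁻¹, and e^{tJ} can be computed block-by-block.

A has Jordan form
J =
  [0, 1]
  [0, 0]
(up to reordering of blocks).

Per-block formulas:
  For a 2×2 Jordan block J_2(0): exp(t · J_2(0)) = e^(0t)·(I + t·N), where N is the 2×2 nilpotent shift.

After assembling e^{tJ} and conjugating by P, we get:

e^{tA} =
  [1, 0]
  [t, 1]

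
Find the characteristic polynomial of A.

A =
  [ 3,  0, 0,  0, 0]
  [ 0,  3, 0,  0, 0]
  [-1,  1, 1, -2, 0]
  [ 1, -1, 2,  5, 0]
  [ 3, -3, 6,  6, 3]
x^5 - 15*x^4 + 90*x^3 - 270*x^2 + 405*x - 243

Expanding det(x·I − A) (e.g. by cofactor expansion or by noting that A is similar to its Jordan form J, which has the same characteristic polynomial as A) gives
  χ_A(x) = x^5 - 15*x^4 + 90*x^3 - 270*x^2 + 405*x - 243
which factors as (x - 3)^5. The eigenvalues (with algebraic multiplicities) are λ = 3 with multiplicity 5.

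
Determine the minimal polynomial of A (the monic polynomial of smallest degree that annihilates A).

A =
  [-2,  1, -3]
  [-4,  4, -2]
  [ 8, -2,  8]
x^3 - 10*x^2 + 32*x - 32

The characteristic polynomial is χ_A(x) = (x - 4)^2*(x - 2), so the eigenvalues are known. The minimal polynomial is
  m_A(x) = Π_λ (x − λ)^{k_λ}
where k_λ is the size of the *largest* Jordan block for λ (equivalently, the smallest k with (A − λI)^k v = 0 for every generalised eigenvector v of λ).

  λ = 2: largest Jordan block has size 1, contributing (x − 2)
  λ = 4: largest Jordan block has size 2, contributing (x − 4)^2

So m_A(x) = (x - 4)^2*(x - 2) = x^3 - 10*x^2 + 32*x - 32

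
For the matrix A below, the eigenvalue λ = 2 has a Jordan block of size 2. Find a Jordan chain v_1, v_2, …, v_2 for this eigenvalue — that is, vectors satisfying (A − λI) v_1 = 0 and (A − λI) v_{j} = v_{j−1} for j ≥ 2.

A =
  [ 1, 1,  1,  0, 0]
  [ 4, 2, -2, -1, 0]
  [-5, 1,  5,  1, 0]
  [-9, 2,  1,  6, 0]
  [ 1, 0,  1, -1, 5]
A Jordan chain for λ = 2 of length 2:
v_1 = (1, 0, 1, 2, 0)ᵀ
v_2 = (0, 1, 0, 0, 0)ᵀ

Let N = A − (2)·I. We want v_2 with N^2 v_2 = 0 but N^1 v_2 ≠ 0; then v_{j-1} := N · v_j for j = 2, …, 2.

Pick v_2 = (0, 1, 0, 0, 0)ᵀ.
Then v_1 = N · v_2 = (1, 0, 1, 2, 0)ᵀ.

Sanity check: (A − (2)·I) v_1 = (0, 0, 0, 0, 0)ᵀ = 0. ✓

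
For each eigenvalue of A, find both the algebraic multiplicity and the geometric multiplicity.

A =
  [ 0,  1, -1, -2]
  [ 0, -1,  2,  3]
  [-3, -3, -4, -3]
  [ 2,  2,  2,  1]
λ = -1: alg = 4, geom = 2

Step 1 — factor the characteristic polynomial to read off the algebraic multiplicities:
  χ_A(x) = (x + 1)^4

Step 2 — compute geometric multiplicities via the rank-nullity identity g(λ) = n − rank(A − λI):
  rank(A − (-1)·I) = 2, so dim ker(A − (-1)·I) = n − 2 = 2

Summary:
  λ = -1: algebraic multiplicity = 4, geometric multiplicity = 2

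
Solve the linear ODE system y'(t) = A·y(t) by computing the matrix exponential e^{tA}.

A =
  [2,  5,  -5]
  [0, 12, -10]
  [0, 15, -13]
e^{tA} =
  [exp(2*t), exp(2*t) - exp(-3*t), -exp(2*t) + exp(-3*t)]
  [0, 3*exp(2*t) - 2*exp(-3*t), -2*exp(2*t) + 2*exp(-3*t)]
  [0, 3*exp(2*t) - 3*exp(-3*t), -2*exp(2*t) + 3*exp(-3*t)]

Strategy: write A = P · J · P⁻¹ where J is a Jordan canonical form, so e^{tA} = P · e^{tJ} · P⁻¹, and e^{tJ} can be computed block-by-block.

A has Jordan form
J =
  [-3, 0, 0]
  [ 0, 2, 0]
  [ 0, 0, 2]
(up to reordering of blocks).

Per-block formulas:
  For a 1×1 block at λ = 2: exp(t · [2]) = [e^(2t)].
  For a 1×1 block at λ = -3: exp(t · [-3]) = [e^(-3t)].

After assembling e^{tJ} and conjugating by P, we get:

e^{tA} =
  [exp(2*t), exp(2*t) - exp(-3*t), -exp(2*t) + exp(-3*t)]
  [0, 3*exp(2*t) - 2*exp(-3*t), -2*exp(2*t) + 2*exp(-3*t)]
  [0, 3*exp(2*t) - 3*exp(-3*t), -2*exp(2*t) + 3*exp(-3*t)]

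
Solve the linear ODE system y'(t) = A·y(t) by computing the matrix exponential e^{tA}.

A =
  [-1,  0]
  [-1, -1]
e^{tA} =
  [exp(-t), 0]
  [-t*exp(-t), exp(-t)]

Strategy: write A = P · J · P⁻¹ where J is a Jordan canonical form, so e^{tA} = P · e^{tJ} · P⁻¹, and e^{tJ} can be computed block-by-block.

A has Jordan form
J =
  [-1,  1]
  [ 0, -1]
(up to reordering of blocks).

Per-block formulas:
  For a 2×2 Jordan block J_2(-1): exp(t · J_2(-1)) = e^(-1t)·(I + t·N), where N is the 2×2 nilpotent shift.

After assembling e^{tJ} and conjugating by P, we get:

e^{tA} =
  [exp(-t), 0]
  [-t*exp(-t), exp(-t)]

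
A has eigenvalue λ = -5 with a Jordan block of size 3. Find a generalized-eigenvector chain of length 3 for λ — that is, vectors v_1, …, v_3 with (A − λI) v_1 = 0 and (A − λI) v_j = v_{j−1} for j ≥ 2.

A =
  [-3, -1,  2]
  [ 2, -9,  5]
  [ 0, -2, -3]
A Jordan chain for λ = -5 of length 3:
v_1 = (2, -4, -4)ᵀ
v_2 = (2, 2, 0)ᵀ
v_3 = (1, 0, 0)ᵀ

Let N = A − (-5)·I. We want v_3 with N^3 v_3 = 0 but N^2 v_3 ≠ 0; then v_{j-1} := N · v_j for j = 3, …, 2.

Pick v_3 = (1, 0, 0)ᵀ.
Then v_2 = N · v_3 = (2, 2, 0)ᵀ.
Then v_1 = N · v_2 = (2, -4, -4)ᵀ.

Sanity check: (A − (-5)·I) v_1 = (0, 0, 0)ᵀ = 0. ✓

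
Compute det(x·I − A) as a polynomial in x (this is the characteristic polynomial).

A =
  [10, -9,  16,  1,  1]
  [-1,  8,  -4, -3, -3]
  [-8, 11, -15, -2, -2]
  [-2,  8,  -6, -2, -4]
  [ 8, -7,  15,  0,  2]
x^5 - 3*x^4 - 16*x^3 + 88*x^2 - 144*x + 80

Expanding det(x·I − A) (e.g. by cofactor expansion or by noting that A is similar to its Jordan form J, which has the same characteristic polynomial as A) gives
  χ_A(x) = x^5 - 3*x^4 - 16*x^3 + 88*x^2 - 144*x + 80
which factors as (x - 2)^4*(x + 5). The eigenvalues (with algebraic multiplicities) are λ = -5 with multiplicity 1, λ = 2 with multiplicity 4.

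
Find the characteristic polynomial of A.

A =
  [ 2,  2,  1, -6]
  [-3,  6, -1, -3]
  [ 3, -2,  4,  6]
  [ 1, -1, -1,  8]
x^4 - 20*x^3 + 150*x^2 - 500*x + 625

Expanding det(x·I − A) (e.g. by cofactor expansion or by noting that A is similar to its Jordan form J, which has the same characteristic polynomial as A) gives
  χ_A(x) = x^4 - 20*x^3 + 150*x^2 - 500*x + 625
which factors as (x - 5)^4. The eigenvalues (with algebraic multiplicities) are λ = 5 with multiplicity 4.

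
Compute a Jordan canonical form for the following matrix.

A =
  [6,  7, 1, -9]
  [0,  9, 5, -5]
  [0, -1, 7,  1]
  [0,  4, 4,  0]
J_1(4) ⊕ J_2(6) ⊕ J_1(6)

The characteristic polynomial is
  det(x·I − A) = x^4 - 22*x^3 + 180*x^2 - 648*x + 864 = (x - 6)^3*(x - 4)

Eigenvalues and multiplicities (the geometric multiplicity of λ is n − rank(A − λI), which equals the number of Jordan blocks for λ):
  λ = 4: algebraic multiplicity = 1, geometric multiplicity = 1
  λ = 6: algebraic multiplicity = 3, geometric multiplicity = 2

Determining the block sizes for each eigenvalue:
  λ = 4: one block (gm = 1), so the single block has size am = 1 → block sizes [1]
  λ = 6: 2 blocks summing to 3 forces exactly one block of size 2 and the rest size 1 → block sizes [2, 1]

Assembling the blocks gives a Jordan form
J =
  [4, 0, 0, 0]
  [0, 6, 1, 0]
  [0, 0, 6, 0]
  [0, 0, 0, 6]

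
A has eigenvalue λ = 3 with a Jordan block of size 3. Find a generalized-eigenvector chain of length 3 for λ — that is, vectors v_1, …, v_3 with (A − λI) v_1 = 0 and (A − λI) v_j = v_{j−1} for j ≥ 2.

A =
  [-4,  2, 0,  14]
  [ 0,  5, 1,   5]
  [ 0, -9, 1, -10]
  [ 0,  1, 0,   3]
A Jordan chain for λ = 3 of length 3:
v_1 = (4, 0, -10, 2)ᵀ
v_2 = (2, 2, -9, 1)ᵀ
v_3 = (0, 1, 0, 0)ᵀ

Let N = A − (3)·I. We want v_3 with N^3 v_3 = 0 but N^2 v_3 ≠ 0; then v_{j-1} := N · v_j for j = 3, …, 2.

Pick v_3 = (0, 1, 0, 0)ᵀ.
Then v_2 = N · v_3 = (2, 2, -9, 1)ᵀ.
Then v_1 = N · v_2 = (4, 0, -10, 2)ᵀ.

Sanity check: (A − (3)·I) v_1 = (0, 0, 0, 0)ᵀ = 0. ✓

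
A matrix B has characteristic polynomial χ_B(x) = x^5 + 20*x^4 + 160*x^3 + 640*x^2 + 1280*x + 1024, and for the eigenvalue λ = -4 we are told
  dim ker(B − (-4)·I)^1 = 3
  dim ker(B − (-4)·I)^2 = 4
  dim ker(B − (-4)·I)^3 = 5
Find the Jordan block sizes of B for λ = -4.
Block sizes for λ = -4: [3, 1, 1]

From the dimensions of kernels of powers, the number of Jordan blocks of size at least j is d_j − d_{j−1} where d_j = dim ker(N^j) (with d_0 = 0). Computing the differences gives [3, 1, 1].
The number of blocks of size exactly k is (#blocks of size ≥ k) − (#blocks of size ≥ k + 1), so the partition is: 2 block(s) of size 1, 1 block(s) of size 3.
In nonincreasing order the block sizes are [3, 1, 1].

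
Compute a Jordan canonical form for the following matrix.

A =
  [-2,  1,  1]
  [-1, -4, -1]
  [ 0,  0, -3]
J_2(-3) ⊕ J_1(-3)

The characteristic polynomial is
  det(x·I − A) = x^3 + 9*x^2 + 27*x + 27 = (x + 3)^3

Eigenvalues and multiplicities (the geometric multiplicity of λ is n − rank(A − λI), which equals the number of Jordan blocks for λ):
  λ = -3: algebraic multiplicity = 3, geometric multiplicity = 2

Determining the block sizes for each eigenvalue:
  λ = -3: 2 blocks summing to 3 forces exactly one block of size 2 and the rest size 1 → block sizes [2, 1]

Assembling the blocks gives a Jordan form
J =
  [-3,  1,  0]
  [ 0, -3,  0]
  [ 0,  0, -3]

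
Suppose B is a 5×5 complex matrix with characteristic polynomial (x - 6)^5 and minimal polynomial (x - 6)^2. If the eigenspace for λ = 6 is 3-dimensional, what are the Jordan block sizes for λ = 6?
Block sizes for λ = 6: [2, 2, 1]

Step 1 — from the characteristic polynomial, algebraic multiplicity of λ = 6 is 5. From dim ker(B − (6)·I) = 3, there are exactly 3 Jordan blocks for λ = 6.
Step 2 — from the minimal polynomial, the factor (x − 6)^2 tells us the largest block for λ = 6 has size 2.
Step 3 — with total size 5, 3 blocks, and largest block 2, the block sizes (in nonincreasing order) are [2, 2, 1].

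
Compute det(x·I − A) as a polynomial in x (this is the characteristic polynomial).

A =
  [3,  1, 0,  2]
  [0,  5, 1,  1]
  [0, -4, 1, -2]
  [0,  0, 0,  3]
x^4 - 12*x^3 + 54*x^2 - 108*x + 81

Expanding det(x·I − A) (e.g. by cofactor expansion or by noting that A is similar to its Jordan form J, which has the same characteristic polynomial as A) gives
  χ_A(x) = x^4 - 12*x^3 + 54*x^2 - 108*x + 81
which factors as (x - 3)^4. The eigenvalues (with algebraic multiplicities) are λ = 3 with multiplicity 4.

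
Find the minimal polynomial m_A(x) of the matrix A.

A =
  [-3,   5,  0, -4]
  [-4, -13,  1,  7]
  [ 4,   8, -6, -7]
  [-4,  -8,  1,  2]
x^3 + 15*x^2 + 75*x + 125

The characteristic polynomial is χ_A(x) = (x + 5)^4, so the eigenvalues are known. The minimal polynomial is
  m_A(x) = Π_λ (x − λ)^{k_λ}
where k_λ is the size of the *largest* Jordan block for λ (equivalently, the smallest k with (A − λI)^k v = 0 for every generalised eigenvector v of λ).

  λ = -5: largest Jordan block has size 3, contributing (x + 5)^3

So m_A(x) = (x + 5)^3 = x^3 + 15*x^2 + 75*x + 125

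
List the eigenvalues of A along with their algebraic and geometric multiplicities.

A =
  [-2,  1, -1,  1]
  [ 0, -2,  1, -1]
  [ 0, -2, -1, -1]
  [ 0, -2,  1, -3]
λ = -2: alg = 4, geom = 2

Step 1 — factor the characteristic polynomial to read off the algebraic multiplicities:
  χ_A(x) = (x + 2)^4

Step 2 — compute geometric multiplicities via the rank-nullity identity g(λ) = n − rank(A − λI):
  rank(A − (-2)·I) = 2, so dim ker(A − (-2)·I) = n − 2 = 2

Summary:
  λ = -2: algebraic multiplicity = 4, geometric multiplicity = 2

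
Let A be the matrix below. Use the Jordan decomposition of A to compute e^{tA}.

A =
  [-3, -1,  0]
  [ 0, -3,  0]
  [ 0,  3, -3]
e^{tA} =
  [exp(-3*t), -t*exp(-3*t), 0]
  [0, exp(-3*t), 0]
  [0, 3*t*exp(-3*t), exp(-3*t)]

Strategy: write A = P · J · P⁻¹ where J is a Jordan canonical form, so e^{tA} = P · e^{tJ} · P⁻¹, and e^{tJ} can be computed block-by-block.

A has Jordan form
J =
  [-3,  1,  0]
  [ 0, -3,  0]
  [ 0,  0, -3]
(up to reordering of blocks).

Per-block formulas:
  For a 2×2 Jordan block J_2(-3): exp(t · J_2(-3)) = e^(-3t)·(I + t·N), where N is the 2×2 nilpotent shift.
  For a 1×1 block at λ = -3: exp(t · [-3]) = [e^(-3t)].

After assembling e^{tJ} and conjugating by P, we get:

e^{tA} =
  [exp(-3*t), -t*exp(-3*t), 0]
  [0, exp(-3*t), 0]
  [0, 3*t*exp(-3*t), exp(-3*t)]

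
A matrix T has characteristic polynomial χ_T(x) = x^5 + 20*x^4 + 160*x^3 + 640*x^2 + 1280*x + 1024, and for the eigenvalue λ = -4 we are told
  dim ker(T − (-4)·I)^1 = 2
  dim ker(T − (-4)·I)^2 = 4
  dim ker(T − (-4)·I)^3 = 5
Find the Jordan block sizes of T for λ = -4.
Block sizes for λ = -4: [3, 2]

From the dimensions of kernels of powers, the number of Jordan blocks of size at least j is d_j − d_{j−1} where d_j = dim ker(N^j) (with d_0 = 0). Computing the differences gives [2, 2, 1].
The number of blocks of size exactly k is (#blocks of size ≥ k) − (#blocks of size ≥ k + 1), so the partition is: 1 block(s) of size 2, 1 block(s) of size 3.
In nonincreasing order the block sizes are [3, 2].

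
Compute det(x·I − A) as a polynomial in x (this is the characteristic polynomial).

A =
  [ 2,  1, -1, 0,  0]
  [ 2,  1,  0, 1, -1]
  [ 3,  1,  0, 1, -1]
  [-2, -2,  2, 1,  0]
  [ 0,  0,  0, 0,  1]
x^5 - 5*x^4 + 10*x^3 - 10*x^2 + 5*x - 1

Expanding det(x·I − A) (e.g. by cofactor expansion or by noting that A is similar to its Jordan form J, which has the same characteristic polynomial as A) gives
  χ_A(x) = x^5 - 5*x^4 + 10*x^3 - 10*x^2 + 5*x - 1
which factors as (x - 1)^5. The eigenvalues (with algebraic multiplicities) are λ = 1 with multiplicity 5.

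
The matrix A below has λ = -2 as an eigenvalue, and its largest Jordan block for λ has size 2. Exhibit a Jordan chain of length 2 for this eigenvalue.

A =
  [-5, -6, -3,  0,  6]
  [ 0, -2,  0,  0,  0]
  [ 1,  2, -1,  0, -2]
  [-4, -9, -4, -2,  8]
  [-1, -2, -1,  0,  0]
A Jordan chain for λ = -2 of length 2:
v_1 = (-3, 0, 1, -4, -1)ᵀ
v_2 = (1, 0, 0, 0, 0)ᵀ

Let N = A − (-2)·I. We want v_2 with N^2 v_2 = 0 but N^1 v_2 ≠ 0; then v_{j-1} := N · v_j for j = 2, …, 2.

Pick v_2 = (1, 0, 0, 0, 0)ᵀ.
Then v_1 = N · v_2 = (-3, 0, 1, -4, -1)ᵀ.

Sanity check: (A − (-2)·I) v_1 = (0, 0, 0, 0, 0)ᵀ = 0. ✓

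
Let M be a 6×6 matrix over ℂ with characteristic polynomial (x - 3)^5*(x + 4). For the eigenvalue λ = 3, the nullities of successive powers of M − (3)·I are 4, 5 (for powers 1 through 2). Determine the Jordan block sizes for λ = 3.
Block sizes for λ = 3: [2, 1, 1, 1]

From the dimensions of kernels of powers, the number of Jordan blocks of size at least j is d_j − d_{j−1} where d_j = dim ker(N^j) (with d_0 = 0). Computing the differences gives [4, 1].
The number of blocks of size exactly k is (#blocks of size ≥ k) − (#blocks of size ≥ k + 1), so the partition is: 3 block(s) of size 1, 1 block(s) of size 2.
In nonincreasing order the block sizes are [2, 1, 1, 1].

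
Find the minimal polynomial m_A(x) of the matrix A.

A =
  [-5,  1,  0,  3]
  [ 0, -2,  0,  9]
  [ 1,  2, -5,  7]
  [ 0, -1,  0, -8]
x^2 + 10*x + 25

The characteristic polynomial is χ_A(x) = (x + 5)^4, so the eigenvalues are known. The minimal polynomial is
  m_A(x) = Π_λ (x − λ)^{k_λ}
where k_λ is the size of the *largest* Jordan block for λ (equivalently, the smallest k with (A − λI)^k v = 0 for every generalised eigenvector v of λ).

  λ = -5: largest Jordan block has size 2, contributing (x + 5)^2

So m_A(x) = (x + 5)^2 = x^2 + 10*x + 25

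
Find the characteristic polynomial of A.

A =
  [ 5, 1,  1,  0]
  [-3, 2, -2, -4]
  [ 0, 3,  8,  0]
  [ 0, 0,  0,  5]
x^4 - 20*x^3 + 150*x^2 - 500*x + 625

Expanding det(x·I − A) (e.g. by cofactor expansion or by noting that A is similar to its Jordan form J, which has the same characteristic polynomial as A) gives
  χ_A(x) = x^4 - 20*x^3 + 150*x^2 - 500*x + 625
which factors as (x - 5)^4. The eigenvalues (with algebraic multiplicities) are λ = 5 with multiplicity 4.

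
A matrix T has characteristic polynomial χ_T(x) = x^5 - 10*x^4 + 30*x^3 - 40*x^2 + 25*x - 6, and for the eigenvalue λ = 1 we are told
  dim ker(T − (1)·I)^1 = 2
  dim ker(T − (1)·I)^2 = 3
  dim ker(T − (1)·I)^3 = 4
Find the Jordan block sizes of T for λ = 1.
Block sizes for λ = 1: [3, 1]

From the dimensions of kernels of powers, the number of Jordan blocks of size at least j is d_j − d_{j−1} where d_j = dim ker(N^j) (with d_0 = 0). Computing the differences gives [2, 1, 1].
The number of blocks of size exactly k is (#blocks of size ≥ k) − (#blocks of size ≥ k + 1), so the partition is: 1 block(s) of size 1, 1 block(s) of size 3.
In nonincreasing order the block sizes are [3, 1].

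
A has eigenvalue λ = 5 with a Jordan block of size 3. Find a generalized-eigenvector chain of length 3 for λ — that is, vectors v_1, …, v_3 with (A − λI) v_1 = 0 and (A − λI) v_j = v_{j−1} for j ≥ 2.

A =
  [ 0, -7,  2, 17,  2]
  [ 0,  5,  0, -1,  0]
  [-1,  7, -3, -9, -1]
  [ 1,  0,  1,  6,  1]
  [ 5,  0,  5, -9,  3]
A Jordan chain for λ = 5 of length 3:
v_1 = (2, -2, -2, 0, 0)ᵀ
v_2 = (5, -1, -3, 2, -4)ᵀ
v_3 = (1, 1, 0, 1, 0)ᵀ

Let N = A − (5)·I. We want v_3 with N^3 v_3 = 0 but N^2 v_3 ≠ 0; then v_{j-1} := N · v_j for j = 3, …, 2.

Pick v_3 = (1, 1, 0, 1, 0)ᵀ.
Then v_2 = N · v_3 = (5, -1, -3, 2, -4)ᵀ.
Then v_1 = N · v_2 = (2, -2, -2, 0, 0)ᵀ.

Sanity check: (A − (5)·I) v_1 = (0, 0, 0, 0, 0)ᵀ = 0. ✓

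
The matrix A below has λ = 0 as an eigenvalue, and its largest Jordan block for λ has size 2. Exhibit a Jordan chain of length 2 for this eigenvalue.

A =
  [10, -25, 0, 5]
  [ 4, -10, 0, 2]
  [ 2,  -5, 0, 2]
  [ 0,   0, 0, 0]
A Jordan chain for λ = 0 of length 2:
v_1 = (10, 4, 2, 0)ᵀ
v_2 = (1, 0, 0, 0)ᵀ

Let N = A − (0)·I. We want v_2 with N^2 v_2 = 0 but N^1 v_2 ≠ 0; then v_{j-1} := N · v_j for j = 2, …, 2.

Pick v_2 = (1, 0, 0, 0)ᵀ.
Then v_1 = N · v_2 = (10, 4, 2, 0)ᵀ.

Sanity check: (A − (0)·I) v_1 = (0, 0, 0, 0)ᵀ = 0. ✓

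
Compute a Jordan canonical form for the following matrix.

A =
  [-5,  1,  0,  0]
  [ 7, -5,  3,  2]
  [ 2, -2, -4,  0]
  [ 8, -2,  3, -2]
J_3(-4) ⊕ J_1(-4)

The characteristic polynomial is
  det(x·I − A) = x^4 + 16*x^3 + 96*x^2 + 256*x + 256 = (x + 4)^4

Eigenvalues and multiplicities (the geometric multiplicity of λ is n − rank(A − λI), which equals the number of Jordan blocks for λ):
  λ = -4: algebraic multiplicity = 4, geometric multiplicity = 2

Determining the block sizes for each eigenvalue:
  λ = -4: with am = 4 and gm = 2, the partition is not yet determined (e.g. several partitions of 4 into 2 parts exist). Let N = A − (-4)·I. Computing rank(N^1) = 2, rank(N^2) = 1, rank(N^3) = 0; the number of blocks of size ≥ j is rank(N^{j−1}) − rank(N^j), giving [2, 1, 1]. So we have 1 block(s) of size 3, 1 block(s) of size 1 → block sizes [3, 1]

Assembling the blocks gives a Jordan form
J =
  [-4,  1,  0,  0]
  [ 0, -4,  1,  0]
  [ 0,  0, -4,  0]
  [ 0,  0,  0, -4]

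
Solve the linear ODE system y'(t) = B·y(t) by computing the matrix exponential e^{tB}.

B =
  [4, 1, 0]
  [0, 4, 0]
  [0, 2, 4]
e^{tB} =
  [exp(4*t), t*exp(4*t), 0]
  [0, exp(4*t), 0]
  [0, 2*t*exp(4*t), exp(4*t)]

Strategy: write B = P · J · P⁻¹ where J is a Jordan canonical form, so e^{tB} = P · e^{tJ} · P⁻¹, and e^{tJ} can be computed block-by-block.

B has Jordan form
J =
  [4, 1, 0]
  [0, 4, 0]
  [0, 0, 4]
(up to reordering of blocks).

Per-block formulas:
  For a 1×1 block at λ = 4: exp(t · [4]) = [e^(4t)].
  For a 2×2 Jordan block J_2(4): exp(t · J_2(4)) = e^(4t)·(I + t·N), where N is the 2×2 nilpotent shift.

After assembling e^{tJ} and conjugating by P, we get:

e^{tB} =
  [exp(4*t), t*exp(4*t), 0]
  [0, exp(4*t), 0]
  [0, 2*t*exp(4*t), exp(4*t)]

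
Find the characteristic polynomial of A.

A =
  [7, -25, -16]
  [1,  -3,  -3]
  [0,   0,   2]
x^3 - 6*x^2 + 12*x - 8

Expanding det(x·I − A) (e.g. by cofactor expansion or by noting that A is similar to its Jordan form J, which has the same characteristic polynomial as A) gives
  χ_A(x) = x^3 - 6*x^2 + 12*x - 8
which factors as (x - 2)^3. The eigenvalues (with algebraic multiplicities) are λ = 2 with multiplicity 3.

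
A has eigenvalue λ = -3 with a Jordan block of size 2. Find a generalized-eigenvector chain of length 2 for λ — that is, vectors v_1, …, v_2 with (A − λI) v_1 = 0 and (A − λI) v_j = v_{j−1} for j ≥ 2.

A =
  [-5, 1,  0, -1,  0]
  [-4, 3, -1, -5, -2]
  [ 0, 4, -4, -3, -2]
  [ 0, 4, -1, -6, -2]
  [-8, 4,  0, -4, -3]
A Jordan chain for λ = -3 of length 2:
v_1 = (-2, -4, 0, 0, -8)ᵀ
v_2 = (1, 0, 0, 0, 0)ᵀ

Let N = A − (-3)·I. We want v_2 with N^2 v_2 = 0 but N^1 v_2 ≠ 0; then v_{j-1} := N · v_j for j = 2, …, 2.

Pick v_2 = (1, 0, 0, 0, 0)ᵀ.
Then v_1 = N · v_2 = (-2, -4, 0, 0, -8)ᵀ.

Sanity check: (A − (-3)·I) v_1 = (0, 0, 0, 0, 0)ᵀ = 0. ✓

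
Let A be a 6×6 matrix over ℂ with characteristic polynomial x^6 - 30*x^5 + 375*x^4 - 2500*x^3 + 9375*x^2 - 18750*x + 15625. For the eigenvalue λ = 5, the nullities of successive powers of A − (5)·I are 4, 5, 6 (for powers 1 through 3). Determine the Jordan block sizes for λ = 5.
Block sizes for λ = 5: [3, 1, 1, 1]

From the dimensions of kernels of powers, the number of Jordan blocks of size at least j is d_j − d_{j−1} where d_j = dim ker(N^j) (with d_0 = 0). Computing the differences gives [4, 1, 1].
The number of blocks of size exactly k is (#blocks of size ≥ k) − (#blocks of size ≥ k + 1), so the partition is: 3 block(s) of size 1, 1 block(s) of size 3.
In nonincreasing order the block sizes are [3, 1, 1, 1].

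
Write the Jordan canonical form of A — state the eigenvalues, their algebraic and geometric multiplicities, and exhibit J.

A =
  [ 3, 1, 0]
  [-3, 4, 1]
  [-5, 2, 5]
J_3(4)

The characteristic polynomial is
  det(x·I − A) = x^3 - 12*x^2 + 48*x - 64 = (x - 4)^3

Eigenvalues and multiplicities (the geometric multiplicity of λ is n − rank(A − λI), which equals the number of Jordan blocks for λ):
  λ = 4: algebraic multiplicity = 3, geometric multiplicity = 1

Determining the block sizes for each eigenvalue:
  λ = 4: one block (gm = 1), so the single block has size am = 3 → block sizes [3]

Assembling the blocks gives a Jordan form
J =
  [4, 1, 0]
  [0, 4, 1]
  [0, 0, 4]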